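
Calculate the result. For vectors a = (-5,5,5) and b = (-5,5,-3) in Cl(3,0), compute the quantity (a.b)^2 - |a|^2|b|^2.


a . b = (-5)*(-5) + 5*5 + 5*(-3)
= 25 + 25 + (-15) = 35
|a|^2 = (-5)^2 + 5^2 + 5^2 = 75
|b|^2 = (-5)^2 + 5^2 + (-3)^2 = 59
(a.b)^2 = 35^2 = 1225
|a|^2 * |b|^2 = 75 * 59 = 4425
Result = 1225 - 4425 = -3200


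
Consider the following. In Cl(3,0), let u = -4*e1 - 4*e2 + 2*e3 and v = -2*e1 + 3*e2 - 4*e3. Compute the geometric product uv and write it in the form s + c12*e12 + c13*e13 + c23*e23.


In Cl(3,0): e_i^2 = 1, e_ie_j = -e_je_i for i != j.
Scalar part = u . v = (-4)*(-2) + (-4)*3 + 2*(-4)
= 8 + (-12) + (-8) = -12
e12 coeff = (-4)*3 - (-4)*(-2) = -12 - 8 = -20
e13 coeff = (-4)*(-4) - 2*(-2) = 16 - (-4) = 20
e23 coeff = (-4)*(-4) - 2*3 = 16 - 6 = 10
uv = -12 - 20*e12 + 20*e13 + 10*e23


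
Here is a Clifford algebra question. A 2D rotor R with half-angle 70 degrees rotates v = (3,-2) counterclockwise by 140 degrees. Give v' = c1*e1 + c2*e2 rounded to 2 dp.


Rotor R = cos(70deg) - sin(70deg)*e12
Rotation angle theta = 2 * 70 = 140 degrees
v' = R*v*~R rotates v by theta.
cos(140deg) = -0.7660, sin(140deg) = 0.6428
v'_1 = 3*cos(140deg) - (-2)*sin(140deg)
= 3*(-0.7660) - (-2)*0.6428
= -1.01
v'_2 = 3*sin(140deg) + (-2)*cos(140deg)
= 3*0.6428 + (-2)*(-0.7660)
= 3.46
v' = -1.01*e1 + 3.46*e2


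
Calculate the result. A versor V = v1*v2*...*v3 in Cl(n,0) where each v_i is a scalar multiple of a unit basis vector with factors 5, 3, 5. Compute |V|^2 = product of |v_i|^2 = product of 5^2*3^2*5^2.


Each vector v_i has |v_i|^2 = s_i^2
Squared scales: 5^2 = 25, 3^2 = 9, 5^2 = 25
|V|^2 = 25 * 9 * 25
= 5625


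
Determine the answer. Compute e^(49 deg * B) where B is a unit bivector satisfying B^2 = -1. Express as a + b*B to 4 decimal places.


For a unit bivector B with B^2 = -1, the exponential series gives
e^(theta*B) = cos(theta) + sin(theta)*B (the GA analogue of Euler's formula).
theta = 49 degrees = 0.855211 rad
cos(49 deg) = 0.6561
sin(49 deg) = 0.7547
exp(theta*B) = 0.6561 + 0.7547*B


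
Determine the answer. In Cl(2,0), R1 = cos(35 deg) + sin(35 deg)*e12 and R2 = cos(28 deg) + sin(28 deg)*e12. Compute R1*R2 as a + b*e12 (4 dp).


Same-plane rotors commute and their half-angles add:
R1*R2 = cos(a1 + a2) + sin(a1 + a2)*e12.
a1 + a2 = 35 + 28 = 63 deg
cos(63 deg) = 0.4540
sin(63 deg) = 0.8910
R1*R2 = 0.4540 + 0.8910*e12


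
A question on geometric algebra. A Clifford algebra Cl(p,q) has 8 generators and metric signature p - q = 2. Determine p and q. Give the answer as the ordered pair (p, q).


We need p + q = 8 and p - q = 2.
Adding: 2p = 8 + 2 = 10, so p = 5.
Then q = 8 - 5 = 3.
(p, q) = (5, 3)


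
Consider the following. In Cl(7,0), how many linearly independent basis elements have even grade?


Even subalgebra dimension = 2^(n-1)
n = 7 + 0 = 7
2^(7 - 1) = 2^6 = 64
Verification: sum of C(7,k) for even k = 1 + 21 + 35 + 7 = 64
Result = 64


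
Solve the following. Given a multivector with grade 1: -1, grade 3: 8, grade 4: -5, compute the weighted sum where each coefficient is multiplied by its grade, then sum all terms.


Grade-weighted sum = sum of grade_k * coefficient_k
1*(-1) = -1
3*8 = 24
4*(-5) = -20
Total = -1 + 24 + (-20) = 3


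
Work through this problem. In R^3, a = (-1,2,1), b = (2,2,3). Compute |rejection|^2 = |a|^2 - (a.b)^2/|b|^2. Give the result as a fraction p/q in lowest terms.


|a|^2 = (-1)^2 + 2^2 + 1^2 = 6
|b|^2 = 2^2 + 2^2 + 3^2 = 17
a . b = (-1)*2 + 2*2 + 1*3 = 5
(a.b)^2 = 5^2 = 25
|rej|^2 = 6 - 25/17
= (102 - 25)/17
= 77/17
In lowest terms: 77/17


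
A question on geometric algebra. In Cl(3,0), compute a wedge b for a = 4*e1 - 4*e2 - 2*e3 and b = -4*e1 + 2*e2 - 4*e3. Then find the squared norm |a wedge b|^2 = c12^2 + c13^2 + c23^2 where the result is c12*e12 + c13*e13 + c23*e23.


a wedge b = (a1*b2 - a2*b1)*e12 + (a1*b3 - a3*b1)*e13 + (a2*b3 - a3*b2)*e23
e12 coeff: 4*2 - (-4)*(-4) = 8 - 16 = -8
e13 coeff: 4*(-4) - (-2)*(-4) = -16 - 8 = -24
e23 coeff: (-4)*(-4) - (-2)*2 = 16 - (-4) = 20
|a wedge b|^2 = (-8)^2 + (-24)^2 + 20^2
= 64 + 576 + 400
= 1040


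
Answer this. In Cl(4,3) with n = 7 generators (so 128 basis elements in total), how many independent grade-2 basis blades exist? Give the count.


Number of grade-k basis blades in Cl(p,q) with n = p + q is C(n, k).
n = 4 + 3 = 7
C(7, 2) = 7! / (2! * 5!)
= 5040 / (2 * 120)
= 21


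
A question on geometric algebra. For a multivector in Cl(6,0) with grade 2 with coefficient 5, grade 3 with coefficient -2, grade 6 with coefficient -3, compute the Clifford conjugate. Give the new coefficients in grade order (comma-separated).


Clifford conjugate sign for grade k: (-1)^(k(k+1)/2)
Grade 2: (-1)^(2*3/2) = (-1)^3 = -1, coeff 5 -> -5
Grade 3: (-1)^(3*4/2) = (-1)^6 = 1, coeff -2 -> -2
Grade 6: (-1)^(6*7/2) = (-1)^21 = -1, coeff -3 -> 3
Conjugated coefficients: -5, -2, 3


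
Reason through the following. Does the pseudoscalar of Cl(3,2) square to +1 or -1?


The pseudoscalar I = e1...e_n (product of all n generators) of Cl(p,q) satisfies I^2 = (-1)^(q + n(n-1)/2).
p = 3, q = 2, n = p + q = 5
n(n-1)/2 = 5 * 4 / 2 = 10
Exponent = q + n(n-1)/2 = 2 + 10 = 12
I^2 = (-1)^12 = +1


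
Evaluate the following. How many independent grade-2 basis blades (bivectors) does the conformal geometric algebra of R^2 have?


The conformal model of R^2 uses Cl(3,1) with m = 2 + 2 = 4 generators.
Number of grade-2 blades = C(m, 2) = C(4, 2)
= 4*3/2 = 6


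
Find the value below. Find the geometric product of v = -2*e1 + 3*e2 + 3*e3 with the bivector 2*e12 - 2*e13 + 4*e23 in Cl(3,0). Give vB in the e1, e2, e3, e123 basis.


vB has grade-1 (vector) and grade-3 (trivector) parts: vB = (v _| B) + (v ^ B).
Vector part <vB>_1:
  e1: -v2*b12 - v3*b13 = -(3)*(2) - (3)*(-2) = 0
  e2: v1*b12 - v3*b23 = (-2)*(2) - (3)*(4) = -16
  e3: v1*b13 + v2*b23 = (-2)*(-2) + (3)*(4) = 16
Trivector part <vB>_3:
  e123: v1*b23 - v2*b13 + v3*b12 = (-2)*(4) - (3)*(-2) + (3)*(2) = 4
vB = 0*e1 - 16*e2 + 16*e3 + 4*e123


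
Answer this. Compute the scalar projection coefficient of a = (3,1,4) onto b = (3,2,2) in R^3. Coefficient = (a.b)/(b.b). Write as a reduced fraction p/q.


Projection coefficient = (a . b) / (b . b)
a . b = 3*3 + 1*2 + 4*2
= 9 + 2 + 8 = 19
b . b = 3^2 + 2^2 + 2^2
= 9 + 4 + 4 = 17
Coefficient = 19/17
In lowest terms: 19/17


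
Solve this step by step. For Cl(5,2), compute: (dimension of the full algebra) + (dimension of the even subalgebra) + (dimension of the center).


n = 5 + 2 = 7
Total dim = 2^7 = 128
Even subalgebra dim = 2^6 = 64
n is odd, so center dim = 2
Sum = 128 + 64 + 2 = 194


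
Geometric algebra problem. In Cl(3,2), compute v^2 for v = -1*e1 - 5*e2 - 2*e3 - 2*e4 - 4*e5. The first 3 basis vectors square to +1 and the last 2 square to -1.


v^2 = sum of c_i^2 * e_i^2
Positive signature terms (e_i^2 = +1): (-1)^2 + (-5)^2 + (-2)^2 = 30
Negative signature terms (e_j^2 = -1): (-2)^2 + (-4)^2 = 20
v^2 = 30 - 20 = 10


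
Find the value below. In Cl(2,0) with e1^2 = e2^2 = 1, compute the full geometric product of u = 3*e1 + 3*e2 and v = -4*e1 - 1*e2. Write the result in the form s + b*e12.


Expand: (3*e1 + 3*e2)(-4*e1 - 1*e2)
= 3*(-4)*e1e1 + 3*(-1)*e1e2 + 3*(-4)*e2e1 + 3*(-1)*e2e2
Using e1^2 = e2^2 = 1, e2e1 = -e1e2:
Scalar part s = 3*(-4) + 3*(-1) = -12 + (-3) = -15
Bivector part b = 3*(-1) - 3*(-4) = -3 - (-12) = 9
uv = -15 + 9*e12


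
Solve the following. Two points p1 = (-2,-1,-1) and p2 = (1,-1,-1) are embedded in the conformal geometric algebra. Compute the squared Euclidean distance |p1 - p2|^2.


p1 - p2 = (-3, 0, 0)
|p1 - p2|^2 = (-3)^2 + 0^2 + 0^2
= 9 + 0 + 0
= 9


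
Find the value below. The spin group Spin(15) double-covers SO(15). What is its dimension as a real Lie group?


Spin(n) double-covers SO(n); both have Lie algebra so(n) of dimension n(n-1)/2.
n = 15
n(n-1) = 15 * 14 = 210
dim Spin(15) = 210/2 = 105


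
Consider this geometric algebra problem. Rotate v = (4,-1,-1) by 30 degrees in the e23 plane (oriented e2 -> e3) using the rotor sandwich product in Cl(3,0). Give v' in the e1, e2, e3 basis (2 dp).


Rotor R = cos(15deg) - sin(15deg)*e23
Rotation angle theta = 2 * 15 = 30 degrees in the e23 plane (e2 -> e3).
The component perpendicular to the plane (e1) is invariant: v'_1 = v1 = 4.00
cos(30deg) = 0.8660, sin(30deg) = 0.5000
v'_2 = v2*cos(theta) - v3*sin(theta) = -1*0.8660 - (-1)*0.5000 = -0.37
v'_3 = v2*sin(theta) + v3*cos(theta) = -1*0.5000 + (-1)*0.8660 = -1.37
v' = 4.00*e1 - 0.37*e2 - 1.37*e3


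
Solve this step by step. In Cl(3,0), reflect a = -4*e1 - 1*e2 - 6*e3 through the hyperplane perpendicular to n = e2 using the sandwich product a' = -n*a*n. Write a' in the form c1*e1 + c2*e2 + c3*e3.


Reflection formula: a' = -n*a*n, with n = e2 (unit vector, n^2 = 1).
For reflection through hyperplane perp to e2:
The component along e2 flips sign, others stay.
a = (-4, -1, -6)
a' = (-4, 1, -6)
a' = -4*e1 + 1*e2 - 6*e3


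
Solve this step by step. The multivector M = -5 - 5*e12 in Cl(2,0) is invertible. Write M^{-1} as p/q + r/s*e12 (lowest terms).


M = -5 - 5*e12, where e12^2 = -1.
Since M commutes with its reverse ~M = a - b*e12, M * ~M = a^2 - b^2*e12^2 = a^2 + b^2.
So M^{-1} = ~M / (a^2 + b^2) = (a - b*e12)/(a^2 + b^2).
a^2 + b^2 = 25 + 25 = 50
Scalar part = -5/50 = -1/10
Bivector coeff = 5/50 = 1/10
M^{-1} = -1/10 + 1/10*e12


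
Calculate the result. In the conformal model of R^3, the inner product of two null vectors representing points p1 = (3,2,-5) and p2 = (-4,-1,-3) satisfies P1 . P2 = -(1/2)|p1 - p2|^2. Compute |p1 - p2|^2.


p1 - p2 = (7, 3, -2)
|p1 - p2|^2 = 7^2 + 3^2 + (-2)^2
= 49 + 9 + 4
= 62


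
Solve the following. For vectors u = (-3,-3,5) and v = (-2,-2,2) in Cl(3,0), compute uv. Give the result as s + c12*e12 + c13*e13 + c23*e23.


In Cl(3,0): e_i^2 = 1, e_ie_j = -e_je_i for i != j.
Scalar part = u . v = (-3)*(-2) + (-3)*(-2) + 5*2
= 6 + 6 + 10 = 22
e12 coeff = (-3)*(-2) - (-3)*(-2) = 6 - 6 = 0
e13 coeff = (-3)*2 - 5*(-2) = -6 - (-10) = 4
e23 coeff = (-3)*2 - 5*(-2) = -6 - (-10) = 4
uv = 22 + 0*e12 + 4*e13 + 4*e23


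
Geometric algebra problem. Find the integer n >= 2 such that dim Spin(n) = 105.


dim Spin(n) = dim so(n) = n(n-1)/2.
Solve n(n-1)/2 = 105, i.e. n^2 - n - 210 = 0.
Discriminant = 1 + 8*105 = 841
n = (1 + sqrt(841))/2 = (1 + 29)/2 = 15


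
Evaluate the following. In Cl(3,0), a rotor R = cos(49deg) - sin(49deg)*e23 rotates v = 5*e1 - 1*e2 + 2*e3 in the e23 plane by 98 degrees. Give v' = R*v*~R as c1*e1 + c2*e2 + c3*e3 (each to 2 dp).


Rotor R = cos(49deg) - sin(49deg)*e23
Rotation angle theta = 2 * 49 = 98 degrees in the e23 plane (e2 -> e3).
The component perpendicular to the plane (e1) is invariant: v'_1 = v1 = 5.00
cos(98deg) = -0.1392, sin(98deg) = 0.9903
v'_2 = v2*cos(theta) - v3*sin(theta) = -1*(-0.1392) - 2*0.9903 = -1.84
v'_3 = v2*sin(theta) + v3*cos(theta) = -1*0.9903 + 2*(-0.1392) = -1.27
v' = 5.00*e1 - 1.84*e2 - 1.27*e3


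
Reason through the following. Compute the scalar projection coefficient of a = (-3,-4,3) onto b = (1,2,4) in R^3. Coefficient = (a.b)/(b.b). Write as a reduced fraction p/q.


Projection coefficient = (a . b) / (b . b)
a . b = (-3)*1 + (-4)*2 + 3*4
= -3 + (-8) + 12 = 1
b . b = 1^2 + 2^2 + 4^2
= 1 + 4 + 16 = 21
Coefficient = 1/21
In lowest terms: 1/21


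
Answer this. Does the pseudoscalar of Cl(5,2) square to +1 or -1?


The pseudoscalar I = e1...e_n (product of all n generators) of Cl(p,q) satisfies I^2 = (-1)^(q + n(n-1)/2).
p = 5, q = 2, n = p + q = 7
n(n-1)/2 = 7 * 6 / 2 = 21
Exponent = q + n(n-1)/2 = 2 + 21 = 23
I^2 = (-1)^23 = -1


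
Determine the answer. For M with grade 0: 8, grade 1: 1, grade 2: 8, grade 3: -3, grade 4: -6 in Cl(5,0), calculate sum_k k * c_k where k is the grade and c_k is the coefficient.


Grade-weighted sum = sum of grade_k * coefficient_k
0*8 = 0
1*1 = 1
2*8 = 16
3*(-3) = -9
4*(-6) = -24
Total = 0 + 1 + 16 + (-9) + (-24) = -16


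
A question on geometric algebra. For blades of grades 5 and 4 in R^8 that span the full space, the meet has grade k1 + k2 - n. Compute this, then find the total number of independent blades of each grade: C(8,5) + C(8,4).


Meet grade = grade(A) + grade(B) - n
= 5 + 4 - 8 = 1
C(8,5) = 56
C(8,4) = 70
dim_A + dim_B = 56 + 70 = 126


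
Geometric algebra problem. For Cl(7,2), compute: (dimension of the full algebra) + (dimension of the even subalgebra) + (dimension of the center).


n = 7 + 2 = 9
Total dim = 2^9 = 512
Even subalgebra dim = 2^8 = 256
n is odd, so center dim = 2
Sum = 512 + 256 + 2 = 770


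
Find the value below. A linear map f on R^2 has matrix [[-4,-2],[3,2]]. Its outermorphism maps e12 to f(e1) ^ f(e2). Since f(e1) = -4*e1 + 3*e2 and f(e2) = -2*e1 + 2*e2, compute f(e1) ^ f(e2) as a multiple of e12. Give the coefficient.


The outermorphism of a linear map f sends e1^e2 to f(e1)^f(e2).
f(e1) = -4*e1 + 3*e2
f(e2) = -2*e1 + 2*e2
f(e1) ^ f(e2) = (-4*e1 + 3*e2) ^ (-2*e1 + 2*e2)
= (-4)*2*e12 + 3*(-2)*e21
= (-8 - (-6))*e12
= -2*e12
Coefficient = -2


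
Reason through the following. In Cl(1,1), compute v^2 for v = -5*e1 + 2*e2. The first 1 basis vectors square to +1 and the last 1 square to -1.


v^2 = sum of c_i^2 * e_i^2
Positive signature terms (e_i^2 = +1): (-5)^2 = 25
Negative signature terms (e_j^2 = -1): 2^2 = 4
v^2 = 25 - 4 = 21


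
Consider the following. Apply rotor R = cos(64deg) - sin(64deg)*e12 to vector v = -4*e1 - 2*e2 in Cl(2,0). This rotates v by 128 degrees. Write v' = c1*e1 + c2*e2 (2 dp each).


Rotor R = cos(64deg) - sin(64deg)*e12
Rotation angle theta = 2 * 64 = 128 degrees
v' = R*v*~R rotates v by theta.
cos(128deg) = -0.6157, sin(128deg) = 0.7880
v'_1 = -4*cos(128deg) - (-2)*sin(128deg)
= -4*(-0.6157) - (-2)*0.7880
= 4.04
v'_2 = -4*sin(128deg) + (-2)*cos(128deg)
= -4*0.7880 + (-2)*(-0.6157)
= -1.92
v' = 4.04*e1 - 1.92*e2


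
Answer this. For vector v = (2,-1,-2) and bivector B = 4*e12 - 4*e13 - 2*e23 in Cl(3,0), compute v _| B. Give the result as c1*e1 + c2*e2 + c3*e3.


Left contraction v _| B = <vB>_1 (grade-1 part of the geometric product vB).
Using e1_|e12 = e2, e2_|e12 = -e1, e1_|e13 = e3, e3_|e13 = -e1, e2_|e23 = e3, e3_|e23 = -e2:
e1 coeff: -v2*b12 - v3*b13 = -(-1)*(4) - (-2)*(-4) = -4
e2 coeff: v1*b12 - v3*b23 = (2)*(4) - (-2)*(-2) = 4
e3 coeff: v1*b13 + v2*b23 = (2)*(-4) + (-1)*(-2) = -6
v _| B = -4*e1 + 4*e2 - 6*e3


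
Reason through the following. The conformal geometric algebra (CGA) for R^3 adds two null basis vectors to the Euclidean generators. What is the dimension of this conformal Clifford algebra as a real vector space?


The conformal model of R^3 uses Cl(4,1): the 3 Euclidean generators plus two extra orthogonal generators e+ (e+^2 = +1) and e- (e-^2 = -1), from which the null vectors e0, einf are built.
Number of generators m = 3 + 2 = 5.
dim Cl(p,q) = 2^m = 2^5 = 32


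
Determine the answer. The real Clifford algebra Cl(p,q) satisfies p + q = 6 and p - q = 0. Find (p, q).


We need p + q = 6 and p - q = 0.
Adding: 2p = 6 + 0 = 6, so p = 3.
Then q = 6 - 3 = 3.
(p, q) = (3, 3)


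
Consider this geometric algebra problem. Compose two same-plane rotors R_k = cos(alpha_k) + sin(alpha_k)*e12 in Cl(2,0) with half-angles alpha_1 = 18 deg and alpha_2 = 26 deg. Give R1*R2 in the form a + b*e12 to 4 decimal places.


Same-plane rotors commute and their half-angles add:
R1*R2 = cos(a1 + a2) + sin(a1 + a2)*e12.
a1 + a2 = 18 + 26 = 44 deg
cos(44 deg) = 0.7193
sin(44 deg) = 0.6947
R1*R2 = 0.7193 + 0.6947*e12


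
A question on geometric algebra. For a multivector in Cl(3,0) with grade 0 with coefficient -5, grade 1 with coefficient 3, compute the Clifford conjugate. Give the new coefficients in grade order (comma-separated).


Clifford conjugate sign for grade k: (-1)^(k(k+1)/2)
Grade 0: (-1)^(0*1/2) = (-1)^0 = 1, coeff -5 -> -5
Grade 1: (-1)^(1*2/2) = (-1)^1 = -1, coeff 3 -> -3
Conjugated coefficients: -5, -3


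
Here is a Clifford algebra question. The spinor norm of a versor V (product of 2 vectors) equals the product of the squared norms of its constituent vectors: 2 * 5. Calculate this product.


Spinor norm N(V) = |v1|^2 * |v2|^2 * ... * |v2|^2
= 2 * 5
Running product: 2, 10
N(V) = 10


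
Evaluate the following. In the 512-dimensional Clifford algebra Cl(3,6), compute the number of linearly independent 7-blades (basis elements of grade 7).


Number of grade-k basis blades in Cl(p,q) with n = p + q is C(n, k).
n = 3 + 6 = 9
C(9, 7) = 9! / (7! * 2!)
= 362880 / (5040 * 2)
= 36


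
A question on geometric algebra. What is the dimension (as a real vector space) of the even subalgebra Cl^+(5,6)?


Even subalgebra dimension = 2^(n-1)
n = 5 + 6 = 11
2^(11 - 1) = 2^10 = 1024
Verification: sum of C(11,k) for even k = 1 + 55 + 330 + 462 + 165 + 11 = 1024
Result = 1024


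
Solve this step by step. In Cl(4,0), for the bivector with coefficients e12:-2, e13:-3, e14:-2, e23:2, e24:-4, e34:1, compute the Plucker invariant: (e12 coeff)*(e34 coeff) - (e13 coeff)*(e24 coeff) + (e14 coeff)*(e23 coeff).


Plucker relation: af - be + cd
a*f = (-2)*1 = -2
b*e = (-3)*(-4) = 12
c*d = (-2)*2 = -4
af - be + cd = -2 - 12 + (-4)
= -18


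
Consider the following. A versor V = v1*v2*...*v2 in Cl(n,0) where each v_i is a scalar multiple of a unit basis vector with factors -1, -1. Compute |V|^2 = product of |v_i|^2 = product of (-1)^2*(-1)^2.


Each vector v_i has |v_i|^2 = s_i^2
Squared scales: (-1)^2 = 1, (-1)^2 = 1
|V|^2 = 1 * 1
= 1


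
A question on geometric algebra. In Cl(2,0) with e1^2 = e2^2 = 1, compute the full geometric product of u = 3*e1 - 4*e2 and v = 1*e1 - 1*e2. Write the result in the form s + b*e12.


Expand: (3*e1 - 4*e2)(1*e1 - 1*e2)
= 3*1*e1e1 + 3*(-1)*e1e2 + (-4)*1*e2e1 + (-4)*(-1)*e2e2
Using e1^2 = e2^2 = 1, e2e1 = -e1e2:
Scalar part s = 3*1 + (-4)*(-1) = 3 + 4 = 7
Bivector part b = 3*(-1) - (-4)*1 = -3 - (-4) = 1
uv = 7 + 1*e12


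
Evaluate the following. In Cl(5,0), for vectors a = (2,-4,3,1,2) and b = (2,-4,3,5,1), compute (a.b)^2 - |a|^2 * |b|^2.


a . b = 2*2 + (-4)*(-4) + 3*3 + 1*5 + 2*1
= 4 + 16 + 9 + 5 + 2 = 36
|a|^2 = 2^2 + (-4)^2 + 3^2 + 1^2 + 2^2 = 34
|b|^2 = 2^2 + (-4)^2 + 3^2 + 5^2 + 1^2 = 55
(a.b)^2 = 36^2 = 1296
|a|^2 * |b|^2 = 34 * 55 = 1870
Result = 1296 - 1870 = -574


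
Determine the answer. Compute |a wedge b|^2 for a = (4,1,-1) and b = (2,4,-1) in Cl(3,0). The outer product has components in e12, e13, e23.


a wedge b = (a1*b2 - a2*b1)*e12 + (a1*b3 - a3*b1)*e13 + (a2*b3 - a3*b2)*e23
e12 coeff: 4*4 - 1*2 = 16 - 2 = 14
e13 coeff: 4*(-1) - (-1)*2 = -4 - (-2) = -2
e23 coeff: 1*(-1) - (-1)*4 = -1 - (-4) = 3
|a wedge b|^2 = 14^2 + (-2)^2 + 3^2
= 196 + 4 + 9
= 209


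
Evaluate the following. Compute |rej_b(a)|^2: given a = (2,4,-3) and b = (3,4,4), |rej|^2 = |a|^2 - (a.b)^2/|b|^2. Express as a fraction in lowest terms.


|a|^2 = 2^2 + 4^2 + (-3)^2 = 29
|b|^2 = 3^2 + 4^2 + 4^2 = 41
a . b = 2*3 + 4*4 + (-3)*4 = 10
(a.b)^2 = 10^2 = 100
|rej|^2 = 29 - 100/41
= (1189 - 100)/41
= 1089/41
In lowest terms: 1089/41


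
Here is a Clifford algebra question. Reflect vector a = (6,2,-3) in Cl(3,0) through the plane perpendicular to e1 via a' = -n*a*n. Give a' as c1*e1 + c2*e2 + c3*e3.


Reflection formula: a' = -n*a*n, with n = e1 (unit vector, n^2 = 1).
For reflection through hyperplane perp to e1:
The component along e1 flips sign, others stay.
a = (6, 2, -3)
a' = (-6, 2, -3)
a' = -6*e1 + 2*e2 - 3*e3


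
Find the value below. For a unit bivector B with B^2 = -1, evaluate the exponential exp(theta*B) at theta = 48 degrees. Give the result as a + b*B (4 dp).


For a unit bivector B with B^2 = -1, the exponential series gives
e^(theta*B) = cos(theta) + sin(theta)*B (the GA analogue of Euler's formula).
theta = 48 degrees = 0.837758 rad
cos(48 deg) = 0.6691
sin(48 deg) = 0.7431
exp(theta*B) = 0.6691 + 0.7431*B


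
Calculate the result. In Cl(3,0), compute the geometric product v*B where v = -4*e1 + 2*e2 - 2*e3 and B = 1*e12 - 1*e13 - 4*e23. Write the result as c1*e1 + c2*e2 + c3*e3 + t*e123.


vB has grade-1 (vector) and grade-3 (trivector) parts: vB = (v _| B) + (v ^ B).
Vector part <vB>_1:
  e1: -v2*b12 - v3*b13 = -(2)*(1) - (-2)*(-1) = -4
  e2: v1*b12 - v3*b23 = (-4)*(1) - (-2)*(-4) = -12
  e3: v1*b13 + v2*b23 = (-4)*(-1) + (2)*(-4) = -4
Trivector part <vB>_3:
  e123: v1*b23 - v2*b13 + v3*b12 = (-4)*(-4) - (2)*(-1) + (-2)*(1) = 16
vB = -4*e1 - 12*e2 - 4*e3 + 16*e123


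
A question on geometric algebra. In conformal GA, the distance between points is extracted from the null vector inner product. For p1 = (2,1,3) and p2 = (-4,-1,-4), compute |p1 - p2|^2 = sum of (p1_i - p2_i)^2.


p1 - p2 = (6, 2, 7)
|p1 - p2|^2 = 6^2 + 2^2 + 7^2
= 36 + 4 + 49
= 89


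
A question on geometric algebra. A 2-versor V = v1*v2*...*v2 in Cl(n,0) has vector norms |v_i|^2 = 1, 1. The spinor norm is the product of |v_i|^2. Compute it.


Spinor norm N(V) = |v1|^2 * |v2|^2 * ... * |v2|^2
= 1 * 1
Running product: 1, 1
N(V) = 1


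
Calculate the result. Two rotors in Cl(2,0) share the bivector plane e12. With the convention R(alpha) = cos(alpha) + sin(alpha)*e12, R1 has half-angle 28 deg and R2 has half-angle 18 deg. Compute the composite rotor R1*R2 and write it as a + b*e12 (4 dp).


Same-plane rotors commute and their half-angles add:
R1*R2 = cos(a1 + a2) + sin(a1 + a2)*e12.
a1 + a2 = 28 + 18 = 46 deg
cos(46 deg) = 0.6947
sin(46 deg) = 0.7193
R1*R2 = 0.6947 + 0.7193*e12


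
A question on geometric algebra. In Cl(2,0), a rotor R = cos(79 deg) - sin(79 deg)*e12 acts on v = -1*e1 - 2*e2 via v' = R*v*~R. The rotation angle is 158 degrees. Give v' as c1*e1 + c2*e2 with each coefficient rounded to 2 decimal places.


Rotor R = cos(79deg) - sin(79deg)*e12
Rotation angle theta = 2 * 79 = 158 degrees
v' = R*v*~R rotates v by theta.
cos(158deg) = -0.9272, sin(158deg) = 0.3746
v'_1 = -1*cos(158deg) - (-2)*sin(158deg)
= -1*(-0.9272) - (-2)*0.3746
= 1.68
v'_2 = -1*sin(158deg) + (-2)*cos(158deg)
= -1*0.3746 + (-2)*(-0.9272)
= 1.48
v' = 1.68*e1 + 1.48*e2


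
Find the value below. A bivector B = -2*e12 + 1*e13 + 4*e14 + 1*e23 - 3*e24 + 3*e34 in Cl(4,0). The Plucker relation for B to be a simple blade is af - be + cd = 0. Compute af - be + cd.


Plucker relation: af - be + cd
a*f = (-2)*3 = -6
b*e = 1*(-3) = -3
c*d = 4*1 = 4
af - be + cd = -6 - (-3) + 4
= 1


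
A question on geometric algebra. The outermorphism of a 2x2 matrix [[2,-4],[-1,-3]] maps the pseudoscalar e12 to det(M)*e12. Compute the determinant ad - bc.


The outermorphism of a linear map f sends e1^e2 to f(e1)^f(e2).
f(e1) = 2*e1 - 1*e2
f(e2) = -4*e1 - 3*e2
f(e1) ^ f(e2) = (2*e1 - 1*e2) ^ (-4*e1 - 3*e2)
= 2*(-3)*e12 + (-1)*(-4)*e21
= (-6 - 4)*e12
= -10*e12
Coefficient = -10


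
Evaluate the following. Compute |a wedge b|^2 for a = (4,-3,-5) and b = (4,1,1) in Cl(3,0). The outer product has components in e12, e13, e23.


a wedge b = (a1*b2 - a2*b1)*e12 + (a1*b3 - a3*b1)*e13 + (a2*b3 - a3*b2)*e23
e12 coeff: 4*1 - (-3)*4 = 4 - (-12) = 16
e13 coeff: 4*1 - (-5)*4 = 4 - (-20) = 24
e23 coeff: (-3)*1 - (-5)*1 = -3 - (-5) = 2
|a wedge b|^2 = 16^2 + 24^2 + 2^2
= 256 + 576 + 4
= 836


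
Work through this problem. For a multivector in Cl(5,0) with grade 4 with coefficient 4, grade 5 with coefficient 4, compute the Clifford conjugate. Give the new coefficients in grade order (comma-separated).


Clifford conjugate sign for grade k: (-1)^(k(k+1)/2)
Grade 4: (-1)^(4*5/2) = (-1)^10 = 1, coeff 4 -> 4
Grade 5: (-1)^(5*6/2) = (-1)^15 = -1, coeff 4 -> -4
Conjugated coefficients: 4, -4


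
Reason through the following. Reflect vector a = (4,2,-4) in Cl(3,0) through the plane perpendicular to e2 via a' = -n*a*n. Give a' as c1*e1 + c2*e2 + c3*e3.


Reflection formula: a' = -n*a*n, with n = e2 (unit vector, n^2 = 1).
For reflection through hyperplane perp to e2:
The component along e2 flips sign, others stay.
a = (4, 2, -4)
a' = (4, -2, -4)
a' = 4*e1 - 2*e2 - 4*e3


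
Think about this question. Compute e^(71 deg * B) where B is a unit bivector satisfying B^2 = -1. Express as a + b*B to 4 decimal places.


For a unit bivector B with B^2 = -1, the exponential series gives
e^(theta*B) = cos(theta) + sin(theta)*B (the GA analogue of Euler's formula).
theta = 71 degrees = 1.239184 rad
cos(71 deg) = 0.3256
sin(71 deg) = 0.9455
exp(theta*B) = 0.3256 + 0.9455*B


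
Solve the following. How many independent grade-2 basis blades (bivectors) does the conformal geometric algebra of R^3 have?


The conformal model of R^3 uses Cl(4,1) with m = 3 + 2 = 5 generators.
Number of grade-2 blades = C(m, 2) = C(5, 2)
= 5*4/2 = 10


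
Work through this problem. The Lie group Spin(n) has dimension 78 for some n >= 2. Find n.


dim Spin(n) = dim so(n) = n(n-1)/2.
Solve n(n-1)/2 = 78, i.e. n^2 - n - 156 = 0.
Discriminant = 1 + 8*78 = 625
n = (1 + sqrt(625))/2 = (1 + 25)/2 = 13


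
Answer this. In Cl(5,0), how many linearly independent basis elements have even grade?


Even subalgebra dimension = 2^(n-1)
n = 5 + 0 = 5
2^(5 - 1) = 2^4 = 16
Verification: sum of C(5,k) for even k = 1 + 10 + 5 = 16
Result = 16


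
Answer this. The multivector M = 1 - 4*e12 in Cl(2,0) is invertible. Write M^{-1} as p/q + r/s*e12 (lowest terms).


M = 1 - 4*e12, where e12^2 = -1.
Since M commutes with its reverse ~M = a - b*e12, M * ~M = a^2 - b^2*e12^2 = a^2 + b^2.
So M^{-1} = ~M / (a^2 + b^2) = (a - b*e12)/(a^2 + b^2).
a^2 + b^2 = 1 + 16 = 17
Scalar part = 1/17 = 1/17
Bivector coeff = 4/17 = 4/17
M^{-1} = 1/17 + 4/17*e12


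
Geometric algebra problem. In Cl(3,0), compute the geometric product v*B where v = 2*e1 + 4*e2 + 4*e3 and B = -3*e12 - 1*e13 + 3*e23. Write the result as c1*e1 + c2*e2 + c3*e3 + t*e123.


vB has grade-1 (vector) and grade-3 (trivector) parts: vB = (v _| B) + (v ^ B).
Vector part <vB>_1:
  e1: -v2*b12 - v3*b13 = -(4)*(-3) - (4)*(-1) = 16
  e2: v1*b12 - v3*b23 = (2)*(-3) - (4)*(3) = -18
  e3: v1*b13 + v2*b23 = (2)*(-1) + (4)*(3) = 10
Trivector part <vB>_3:
  e123: v1*b23 - v2*b13 + v3*b12 = (2)*(3) - (4)*(-1) + (4)*(-3) = -2
vB = 16*e1 - 18*e2 + 10*e3 - 2*e123


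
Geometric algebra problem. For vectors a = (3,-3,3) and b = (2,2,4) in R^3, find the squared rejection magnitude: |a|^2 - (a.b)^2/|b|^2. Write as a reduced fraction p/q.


|a|^2 = 3^2 + (-3)^2 + 3^2 = 27
|b|^2 = 2^2 + 2^2 + 4^2 = 24
a . b = 3*2 + (-3)*2 + 3*4 = 12
(a.b)^2 = 12^2 = 144
|rej|^2 = 27 - 144/24
= (648 - 144)/24
= 504/24
In lowest terms: 21/1


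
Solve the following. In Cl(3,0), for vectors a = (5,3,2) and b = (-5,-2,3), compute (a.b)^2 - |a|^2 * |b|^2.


a . b = 5*(-5) + 3*(-2) + 2*3
= -25 + (-6) + 6 = -25
|a|^2 = 5^2 + 3^2 + 2^2 = 38
|b|^2 = (-5)^2 + (-2)^2 + 3^2 = 38
(a.b)^2 = (-25)^2 = 625
|a|^2 * |b|^2 = 38 * 38 = 1444
Result = 625 - 1444 = -819


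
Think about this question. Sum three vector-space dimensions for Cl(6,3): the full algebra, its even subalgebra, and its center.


n = 6 + 3 = 9
Total dim = 2^9 = 512
Even subalgebra dim = 2^8 = 256
n is odd, so center dim = 2
Sum = 512 + 256 + 2 = 770


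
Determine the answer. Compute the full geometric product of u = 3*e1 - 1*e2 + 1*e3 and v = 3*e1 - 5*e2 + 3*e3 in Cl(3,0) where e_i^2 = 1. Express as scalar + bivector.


In Cl(3,0): e_i^2 = 1, e_ie_j = -e_je_i for i != j.
Scalar part = u . v = 3*3 + (-1)*(-5) + 1*3
= 9 + 5 + 3 = 17
e12 coeff = 3*(-5) - (-1)*3 = -15 - (-3) = -12
e13 coeff = 3*3 - 1*3 = 9 - 3 = 6
e23 coeff = (-1)*3 - 1*(-5) = -3 - (-5) = 2
uv = 17 - 12*e12 + 6*e13 + 2*e23


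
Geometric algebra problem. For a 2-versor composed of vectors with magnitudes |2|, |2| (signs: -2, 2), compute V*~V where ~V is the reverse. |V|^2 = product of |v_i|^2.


Each vector v_i has |v_i|^2 = s_i^2
Squared scales: (-2)^2 = 4, 2^2 = 4
|V|^2 = 4 * 4
= 16


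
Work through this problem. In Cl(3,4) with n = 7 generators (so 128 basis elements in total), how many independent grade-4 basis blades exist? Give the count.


Number of grade-k basis blades in Cl(p,q) with n = p + q is C(n, k).
n = 3 + 4 = 7
C(7, 4) = 7! / (4! * 3!)
= 5040 / (24 * 6)
= 35


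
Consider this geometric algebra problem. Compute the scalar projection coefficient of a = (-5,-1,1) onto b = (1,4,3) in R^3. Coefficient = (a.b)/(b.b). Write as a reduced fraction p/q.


Projection coefficient = (a . b) / (b . b)
a . b = (-5)*1 + (-1)*4 + 1*3
= -5 + (-4) + 3 = -6
b . b = 1^2 + 4^2 + 3^2
= 1 + 16 + 9 = 26
Coefficient = -6/26
In lowest terms: -3/13


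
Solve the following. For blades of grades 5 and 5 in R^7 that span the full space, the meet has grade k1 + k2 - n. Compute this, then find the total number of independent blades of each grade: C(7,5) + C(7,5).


Meet grade = grade(A) + grade(B) - n
= 5 + 5 - 7 = 3
C(7,5) = 21
C(7,5) = 21
dim_A + dim_B = 21 + 21 = 42


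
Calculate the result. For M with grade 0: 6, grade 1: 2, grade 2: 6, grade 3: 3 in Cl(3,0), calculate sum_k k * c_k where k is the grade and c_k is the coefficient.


Grade-weighted sum = sum of grade_k * coefficient_k
0*6 = 0
1*2 = 2
2*6 = 12
3*3 = 9
Total = 0 + 2 + 12 + 9 = 23


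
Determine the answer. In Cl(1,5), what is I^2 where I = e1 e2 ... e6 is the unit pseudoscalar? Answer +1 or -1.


The pseudoscalar I = e1...e_n (product of all n generators) of Cl(p,q) satisfies I^2 = (-1)^(q + n(n-1)/2).
p = 1, q = 5, n = p + q = 6
n(n-1)/2 = 6 * 5 / 2 = 15
Exponent = q + n(n-1)/2 = 5 + 15 = 20
I^2 = (-1)^20 = +1


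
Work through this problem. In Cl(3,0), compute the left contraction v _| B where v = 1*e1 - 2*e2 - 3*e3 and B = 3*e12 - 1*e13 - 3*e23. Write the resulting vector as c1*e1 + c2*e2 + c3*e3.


Left contraction v _| B = <vB>_1 (grade-1 part of the geometric product vB).
Using e1_|e12 = e2, e2_|e12 = -e1, e1_|e13 = e3, e3_|e13 = -e1, e2_|e23 = e3, e3_|e23 = -e2:
e1 coeff: -v2*b12 - v3*b13 = -(-2)*(3) - (-3)*(-1) = 3
e2 coeff: v1*b12 - v3*b23 = (1)*(3) - (-3)*(-3) = -6
e3 coeff: v1*b13 + v2*b23 = (1)*(-1) + (-2)*(-3) = 5
v _| B = 3*e1 - 6*e2 + 5*e3


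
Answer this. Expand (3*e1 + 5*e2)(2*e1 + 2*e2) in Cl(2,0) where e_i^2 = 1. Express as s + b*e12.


Expand: (3*e1 + 5*e2)(2*e1 + 2*e2)
= 3*2*e1e1 + 3*2*e1e2 + 5*2*e2e1 + 5*2*e2e2
Using e1^2 = e2^2 = 1, e2e1 = -e1e2:
Scalar part s = 3*2 + 5*2 = 6 + 10 = 16
Bivector part b = 3*2 - 5*2 = 6 - 10 = -4
uv = 16 - 4*e12


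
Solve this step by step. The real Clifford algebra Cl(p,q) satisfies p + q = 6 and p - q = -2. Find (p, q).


We need p + q = 6 and p - q = -2.
Adding: 2p = 6 + (-2) = 4, so p = 2.
Then q = 6 - 2 = 4.
(p, q) = (2, 4)


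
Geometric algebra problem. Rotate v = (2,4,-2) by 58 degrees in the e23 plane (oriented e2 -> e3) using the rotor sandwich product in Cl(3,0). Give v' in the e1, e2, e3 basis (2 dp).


Rotor R = cos(29deg) - sin(29deg)*e23
Rotation angle theta = 2 * 29 = 58 degrees in the e23 plane (e2 -> e3).
The component perpendicular to the plane (e1) is invariant: v'_1 = v1 = 2.00
cos(58deg) = 0.5299, sin(58deg) = 0.8480
v'_2 = v2*cos(theta) - v3*sin(theta) = 4*0.5299 - (-2)*0.8480 = 3.82
v'_3 = v2*sin(theta) + v3*cos(theta) = 4*0.8480 + (-2)*0.5299 = 2.33
v' = 2.00*e1 + 3.82*e2 + 2.33*e3


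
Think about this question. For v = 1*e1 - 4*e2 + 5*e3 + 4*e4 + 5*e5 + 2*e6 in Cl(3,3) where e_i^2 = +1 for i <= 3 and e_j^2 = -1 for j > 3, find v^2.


v^2 = sum of c_i^2 * e_i^2
Positive signature terms (e_i^2 = +1): 1^2 + (-4)^2 + 5^2 = 42
Negative signature terms (e_j^2 = -1): 4^2 + 5^2 + 2^2 = 45
v^2 = 42 - 45 = -3


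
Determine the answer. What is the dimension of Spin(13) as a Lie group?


Spin(n) double-covers SO(n); both have Lie algebra so(n) of dimension n(n-1)/2.
n = 13
n(n-1) = 13 * 12 = 156
dim Spin(13) = 156/2 = 78


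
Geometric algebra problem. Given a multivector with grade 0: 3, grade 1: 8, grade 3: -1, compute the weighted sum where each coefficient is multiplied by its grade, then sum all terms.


Grade-weighted sum = sum of grade_k * coefficient_k
0*3 = 0
1*8 = 8
3*(-1) = -3
Total = 0 + 8 + (-3) = 5


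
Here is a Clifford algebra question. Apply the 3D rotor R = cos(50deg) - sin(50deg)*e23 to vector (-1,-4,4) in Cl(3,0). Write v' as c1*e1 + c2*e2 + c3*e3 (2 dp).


Rotor R = cos(50deg) - sin(50deg)*e23
Rotation angle theta = 2 * 50 = 100 degrees in the e23 plane (e2 -> e3).
The component perpendicular to the plane (e1) is invariant: v'_1 = v1 = -1.00
cos(100deg) = -0.1736, sin(100deg) = 0.9848
v'_2 = v2*cos(theta) - v3*sin(theta) = -4*(-0.1736) - 4*0.9848 = -3.24
v'_3 = v2*sin(theta) + v3*cos(theta) = -4*0.9848 + 4*(-0.1736) = -4.63
v' = -1.00*e1 - 3.24*e2 - 4.63*e3


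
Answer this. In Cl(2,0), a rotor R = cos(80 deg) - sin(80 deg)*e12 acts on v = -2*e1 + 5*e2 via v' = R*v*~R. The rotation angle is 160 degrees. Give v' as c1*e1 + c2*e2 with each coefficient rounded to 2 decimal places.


Rotor R = cos(80deg) - sin(80deg)*e12
Rotation angle theta = 2 * 80 = 160 degrees
v' = R*v*~R rotates v by theta.
cos(160deg) = -0.9397, sin(160deg) = 0.3420
v'_1 = -2*cos(160deg) - 5*sin(160deg)
= -2*(-0.9397) - 5*0.3420
= 0.17
v'_2 = -2*sin(160deg) + 5*cos(160deg)
= -2*0.3420 + 5*(-0.9397)
= -5.38
v' = 0.17*e1 - 5.38*e2


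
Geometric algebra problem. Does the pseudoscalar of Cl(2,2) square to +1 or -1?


The pseudoscalar I = e1...e_n (product of all n generators) of Cl(p,q) satisfies I^2 = (-1)^(q + n(n-1)/2).
p = 2, q = 2, n = p + q = 4
n(n-1)/2 = 4 * 3 / 2 = 6
Exponent = q + n(n-1)/2 = 2 + 6 = 8
I^2 = (-1)^8 = +1


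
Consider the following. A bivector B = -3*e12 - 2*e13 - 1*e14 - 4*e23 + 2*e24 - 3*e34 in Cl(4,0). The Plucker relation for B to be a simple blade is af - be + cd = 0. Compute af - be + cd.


Plucker relation: af - be + cd
a*f = (-3)*(-3) = 9
b*e = (-2)*2 = -4
c*d = (-1)*(-4) = 4
af - be + cd = 9 - (-4) + 4
= 17


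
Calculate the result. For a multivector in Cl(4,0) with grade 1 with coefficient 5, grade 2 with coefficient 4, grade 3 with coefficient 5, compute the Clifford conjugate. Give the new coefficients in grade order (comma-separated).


Clifford conjugate sign for grade k: (-1)^(k(k+1)/2)
Grade 1: (-1)^(1*2/2) = (-1)^1 = -1, coeff 5 -> -5
Grade 2: (-1)^(2*3/2) = (-1)^3 = -1, coeff 4 -> -4
Grade 3: (-1)^(3*4/2) = (-1)^6 = 1, coeff 5 -> 5
Conjugated coefficients: -5, -4, 5


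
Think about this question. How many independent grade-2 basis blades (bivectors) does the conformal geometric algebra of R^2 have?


The conformal model of R^2 uses Cl(3,1) with m = 2 + 2 = 4 generators.
Number of grade-2 blades = C(m, 2) = C(4, 2)
= 4*3/2 = 6


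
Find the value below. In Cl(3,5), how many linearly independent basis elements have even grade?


Even subalgebra dimension = 2^(n-1)
n = 3 + 5 = 8
2^(8 - 1) = 2^7 = 128
Verification: sum of C(8,k) for even k = 1 + 28 + 70 + 28 + 1 = 128
Result = 128


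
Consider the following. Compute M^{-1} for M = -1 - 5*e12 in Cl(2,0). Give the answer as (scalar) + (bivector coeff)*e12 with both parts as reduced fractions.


M = -1 - 5*e12, where e12^2 = -1.
Since M commutes with its reverse ~M = a - b*e12, M * ~M = a^2 - b^2*e12^2 = a^2 + b^2.
So M^{-1} = ~M / (a^2 + b^2) = (a - b*e12)/(a^2 + b^2).
a^2 + b^2 = 1 + 25 = 26
Scalar part = -1/26 = -1/26
Bivector coeff = 5/26 = 5/26
M^{-1} = -1/26 + 5/26*e12


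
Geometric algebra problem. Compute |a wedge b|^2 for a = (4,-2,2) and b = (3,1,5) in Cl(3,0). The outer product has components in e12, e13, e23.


a wedge b = (a1*b2 - a2*b1)*e12 + (a1*b3 - a3*b1)*e13 + (a2*b3 - a3*b2)*e23
e12 coeff: 4*1 - (-2)*3 = 4 - (-6) = 10
e13 coeff: 4*5 - 2*3 = 20 - 6 = 14
e23 coeff: (-2)*5 - 2*1 = -10 - 2 = -12
|a wedge b|^2 = 10^2 + 14^2 + (-12)^2
= 100 + 196 + 144
= 440


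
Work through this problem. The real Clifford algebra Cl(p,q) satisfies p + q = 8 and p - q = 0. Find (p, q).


We need p + q = 8 and p - q = 0.
Adding: 2p = 8 + 0 = 8, so p = 4.
Then q = 8 - 4 = 4.
(p, q) = (4, 4)


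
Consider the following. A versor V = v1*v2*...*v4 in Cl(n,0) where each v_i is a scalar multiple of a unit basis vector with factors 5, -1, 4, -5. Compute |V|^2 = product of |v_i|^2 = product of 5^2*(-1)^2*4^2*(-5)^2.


Each vector v_i has |v_i|^2 = s_i^2
Squared scales: 5^2 = 25, (-1)^2 = 1, 4^2 = 16, (-5)^2 = 25
|V|^2 = 25 * 1 * 16 * 25
= 10000


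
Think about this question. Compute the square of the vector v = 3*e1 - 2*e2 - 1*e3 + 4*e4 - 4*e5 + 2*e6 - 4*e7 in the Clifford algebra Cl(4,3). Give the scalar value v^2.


v^2 = sum of c_i^2 * e_i^2
Positive signature terms (e_i^2 = +1): 3^2 + (-2)^2 + (-1)^2 + 4^2 = 30
Negative signature terms (e_j^2 = -1): (-4)^2 + 2^2 + (-4)^2 = 36
v^2 = 30 - 36 = -6


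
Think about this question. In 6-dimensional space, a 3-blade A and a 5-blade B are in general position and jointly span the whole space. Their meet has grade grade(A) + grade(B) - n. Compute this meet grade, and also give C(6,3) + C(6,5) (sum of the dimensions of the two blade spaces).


Meet grade = grade(A) + grade(B) - n
= 3 + 5 - 6 = 2
C(6,3) = 20
C(6,5) = 6
dim_A + dim_B = 20 + 6 = 26


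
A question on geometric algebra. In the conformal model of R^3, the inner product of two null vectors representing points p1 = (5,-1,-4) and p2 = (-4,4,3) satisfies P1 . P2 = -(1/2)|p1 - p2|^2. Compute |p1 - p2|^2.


p1 - p2 = (9, -5, -7)
|p1 - p2|^2 = 9^2 + (-5)^2 + (-7)^2
= 81 + 25 + 49
= 155


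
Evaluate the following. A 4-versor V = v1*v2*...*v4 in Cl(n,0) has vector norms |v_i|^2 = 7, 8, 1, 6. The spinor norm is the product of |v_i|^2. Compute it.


Spinor norm N(V) = |v1|^2 * |v2|^2 * ... * |v4|^2
= 7 * 8 * 1 * 6
Running product: 7, 56, 56, 336
N(V) = 336


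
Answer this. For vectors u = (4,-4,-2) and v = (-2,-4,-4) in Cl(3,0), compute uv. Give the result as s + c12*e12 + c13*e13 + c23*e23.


In Cl(3,0): e_i^2 = 1, e_ie_j = -e_je_i for i != j.
Scalar part = u . v = 4*(-2) + (-4)*(-4) + (-2)*(-4)
= -8 + 16 + 8 = 16
e12 coeff = 4*(-4) - (-4)*(-2) = -16 - 8 = -24
e13 coeff = 4*(-4) - (-2)*(-2) = -16 - 4 = -20
e23 coeff = (-4)*(-4) - (-2)*(-4) = 16 - 8 = 8
uv = 16 - 24*e12 - 20*e13 + 8*e23


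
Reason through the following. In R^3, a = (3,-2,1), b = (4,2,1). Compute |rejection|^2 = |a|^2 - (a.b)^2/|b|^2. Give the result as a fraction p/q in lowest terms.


|a|^2 = 3^2 + (-2)^2 + 1^2 = 14
|b|^2 = 4^2 + 2^2 + 1^2 = 21
a . b = 3*4 + (-2)*2 + 1*1 = 9
(a.b)^2 = 9^2 = 81
|rej|^2 = 14 - 81/21
= (294 - 81)/21
= 213/21
In lowest terms: 71/7


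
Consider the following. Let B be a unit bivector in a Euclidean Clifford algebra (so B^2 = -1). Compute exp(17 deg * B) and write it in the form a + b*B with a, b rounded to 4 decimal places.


For a unit bivector B with B^2 = -1, the exponential series gives
e^(theta*B) = cos(theta) + sin(theta)*B (the GA analogue of Euler's formula).
theta = 17 degrees = 0.296706 rad
cos(17 deg) = 0.9563
sin(17 deg) = 0.2924
exp(theta*B) = 0.9563 + 0.2924*B


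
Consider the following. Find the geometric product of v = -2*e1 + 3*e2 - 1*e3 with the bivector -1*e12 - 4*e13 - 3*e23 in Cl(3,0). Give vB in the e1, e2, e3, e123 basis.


vB has grade-1 (vector) and grade-3 (trivector) parts: vB = (v _| B) + (v ^ B).
Vector part <vB>_1:
  e1: -v2*b12 - v3*b13 = -(3)*(-1) - (-1)*(-4) = -1
  e2: v1*b12 - v3*b23 = (-2)*(-1) - (-1)*(-3) = -1
  e3: v1*b13 + v2*b23 = (-2)*(-4) + (3)*(-3) = -1
Trivector part <vB>_3:
  e123: v1*b23 - v2*b13 + v3*b12 = (-2)*(-3) - (3)*(-4) + (-1)*(-1) = 19
vB = -1*e1 - 1*e2 - 1*e3 + 19*e123


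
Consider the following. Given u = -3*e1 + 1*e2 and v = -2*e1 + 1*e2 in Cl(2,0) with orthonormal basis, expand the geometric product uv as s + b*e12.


Expand: (-3*e1 + 1*e2)(-2*e1 + 1*e2)
= (-3)*(-2)*e1e1 + (-3)*1*e1e2 + 1*(-2)*e2e1 + 1*1*e2e2
Using e1^2 = e2^2 = 1, e2e1 = -e1e2:
Scalar part s = (-3)*(-2) + 1*1 = 6 + 1 = 7
Bivector part b = (-3)*1 - 1*(-2) = -3 - (-2) = -1
uv = 7 - 1*e12


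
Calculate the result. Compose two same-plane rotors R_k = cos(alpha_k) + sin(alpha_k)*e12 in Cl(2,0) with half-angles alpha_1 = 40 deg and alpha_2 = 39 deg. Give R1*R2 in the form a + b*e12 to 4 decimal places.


Same-plane rotors commute and their half-angles add:
R1*R2 = cos(a1 + a2) + sin(a1 + a2)*e12.
a1 + a2 = 40 + 39 = 79 deg
cos(79 deg) = 0.1908
sin(79 deg) = 0.9816
R1*R2 = 0.1908 + 0.9816*e12
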